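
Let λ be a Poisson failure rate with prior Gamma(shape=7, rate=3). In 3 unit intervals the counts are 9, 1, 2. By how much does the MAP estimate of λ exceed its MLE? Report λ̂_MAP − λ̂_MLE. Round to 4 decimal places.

MAP − MLE = -1.0000

Σxᵢ = 12. Posterior is Gamma(19, 6); MAP = (19−1)/6 = 18/6 ≈ 3.00000.
MLE = x̄ = 12/3 ≈ 4.00000.
Difference = 18/6 − 12/3 = -1 ≈ -1.0000.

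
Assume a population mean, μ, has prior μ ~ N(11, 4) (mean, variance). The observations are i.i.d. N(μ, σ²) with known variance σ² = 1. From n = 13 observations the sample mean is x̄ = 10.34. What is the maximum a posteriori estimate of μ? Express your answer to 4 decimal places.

n = 13, x̄ = 10.34.
For a Normal prior and Normal likelihood with known variance, the posterior is Normal; its mode equals its mean, the precision-weighted average.
Prior precision 1/σ₀² = 1/4 = 0.25; data precision n/σ² = 13/1 = 13.
μ̂ = (0.25·11 + 13·10.34) / (0.25 + 13) = 137.17/13.25 = 13717/1325 ≈ 10.3525.

μ̂_MAP = 10.3525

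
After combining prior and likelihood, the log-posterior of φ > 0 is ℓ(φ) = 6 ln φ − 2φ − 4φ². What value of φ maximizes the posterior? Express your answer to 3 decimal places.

φ̂_MAP = 0.750

ℓ'(φ) = 6/φ − 2 − 8φ. Setting this to zero and multiplying by φ: 8φ² + 2φ − 6 = 0.
φ = (−2 + √(2² + 4·8·6)) / (2·8) = (−2 + √196) / 16 = (−2 + 14)/16 = 3/4.
ℓ''(φ) = −6/φ² − 8 < 0, confirming a maximum.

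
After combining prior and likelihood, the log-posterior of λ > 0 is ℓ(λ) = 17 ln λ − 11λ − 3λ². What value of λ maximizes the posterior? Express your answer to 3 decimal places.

ℓ'(λ) = 17/λ − 11 − 6λ. Setting this to zero and multiplying by λ: 6λ² + 11λ − 17 = 0.
λ = (−11 + √(11² + 4·6·17)) / (2·6) = (−11 + √529) / 12 = (−11 + 23)/12 = 1.
ℓ''(λ) = −17/λ² − 6 < 0, confirming a maximum.

λ̂_MAP = 1.000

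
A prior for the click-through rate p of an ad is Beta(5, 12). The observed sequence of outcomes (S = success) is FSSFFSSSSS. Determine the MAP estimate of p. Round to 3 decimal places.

Prior: Beta(5, 12).
Data: 7 successes in 10 trials (from the sequence). The binomial likelihood contributes p^7(1−p)^3, so the posterior is Beta(5+7, 12+3) = Beta(12, 15).
For Beta(a, b) with a, b > 1 the mode is (a−1)/(a+b−2) = 11/25 ≈ 0.440.

p̂_MAP = 0.440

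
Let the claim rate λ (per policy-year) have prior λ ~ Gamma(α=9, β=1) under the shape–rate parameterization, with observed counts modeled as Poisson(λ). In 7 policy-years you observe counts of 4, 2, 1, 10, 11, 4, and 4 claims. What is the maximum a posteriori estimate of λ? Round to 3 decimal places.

Σxᵢ = 4+2+1+10+11+4+4 = 36, with n = 7.
Posterior ∝ λ^8e^(−1λ) · λ^36e^(−7λ) = λ^44e^(−8λ), i.e. Gamma(shape=45, rate=8).
The mode of a Gamma(a, b) with a ≥ 1 (shape–rate) is (a−1)/b = 44/8 ≈ 5.500.

λ̂_MAP = 5.500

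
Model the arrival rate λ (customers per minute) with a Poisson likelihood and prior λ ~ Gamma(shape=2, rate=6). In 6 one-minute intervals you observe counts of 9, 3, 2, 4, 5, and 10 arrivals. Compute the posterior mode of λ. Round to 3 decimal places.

λ̂_MAP = 2.833

Σxᵢ = 9+3+2+4+5+10 = 33, with n = 6.
Posterior ∝ λe^(−6λ) · λ^33e^(−6λ) = λ^34e^(−12λ), i.e. Gamma(shape=35, rate=12).
The mode of a Gamma(a, b) with a ≥ 1 (shape–rate) is (a−1)/b = 34/12 ≈ 2.833.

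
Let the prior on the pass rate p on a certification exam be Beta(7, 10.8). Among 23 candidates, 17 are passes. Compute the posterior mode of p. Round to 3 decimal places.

p̂_MAP = 0.593

Prior: Beta(7, 10.8).
Data: 17 successes in 23 trials. The binomial likelihood contributes p^17(1−p)^6, so the posterior is Beta(7+17, 10.8+6) = Beta(24, 16.8).
For Beta(a, b) with a, b > 1 the mode is (a−1)/(a+b−2) = 23/38.8 ≈ 0.593.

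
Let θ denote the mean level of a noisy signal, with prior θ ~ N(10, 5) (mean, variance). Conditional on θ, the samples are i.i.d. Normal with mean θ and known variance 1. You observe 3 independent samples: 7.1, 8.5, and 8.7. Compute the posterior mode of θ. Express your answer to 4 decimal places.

n = 3; x̄ = (7.1 + 8.5 + 8.7)/3 = 24.3/3 = 8.1.
For a Normal prior and Normal likelihood with known variance, the posterior is Normal; its mode equals its mean, the precision-weighted average.
Prior precision 1/σ₀² = 1/5 = 0.2; data precision n/σ² = 3/1 = 3.
θ̂ = (0.2·10 + 3·8.1) / (0.2 + 3) = 26.3/3.2 = 8.21875 ≈ 8.2188.

θ̂_MAP = 8.2188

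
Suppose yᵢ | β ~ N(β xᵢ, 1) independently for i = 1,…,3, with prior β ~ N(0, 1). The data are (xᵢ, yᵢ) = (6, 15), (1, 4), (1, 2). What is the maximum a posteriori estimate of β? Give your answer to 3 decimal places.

β̂_MAP = 2.462

log p(β | y) = −Σ(yᵢ − βxᵢ)²/(2·1) − β²/(2·1) + const.
Setting the derivative to zero: Σxᵢ(yᵢ − βxᵢ)/1 − β/1 = 0, so β = Σxᵢyᵢ / (Σxᵢ² + σ²/τ²).
Σxᵢyᵢ = 6·15 + 1·4 + 1·2 = 96; Σxᵢ² = 38; σ²/τ² = 1.
β̂_MAP = 96 / (38 + 1) = 96/39 ≈ 2.462.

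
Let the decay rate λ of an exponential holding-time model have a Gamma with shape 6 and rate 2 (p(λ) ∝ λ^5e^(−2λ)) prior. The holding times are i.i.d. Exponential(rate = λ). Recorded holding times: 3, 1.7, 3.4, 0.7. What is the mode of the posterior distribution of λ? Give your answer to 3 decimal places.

λ̂_MAP = 0.833

The Exponential(rate=λ) likelihood is ∝ λ^n e^(−λΣtᵢ). Here n = 4 and Σtᵢ = 3 + 1.7 + 3.4 + 0.7 = 8.8.
Posterior ∝ λ^5e^(−2λ) · λ^4e^(−8.8λ) = λ^9e^(−10.8λ), i.e. Gamma(10, 10.8).
Mode = (a−1)/b = 9/10.8 ≈ 0.833.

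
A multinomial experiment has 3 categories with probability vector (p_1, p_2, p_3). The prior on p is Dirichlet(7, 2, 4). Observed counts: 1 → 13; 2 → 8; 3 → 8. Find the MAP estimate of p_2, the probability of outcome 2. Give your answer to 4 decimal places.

The posterior is Dirichlet(αᵢ + nᵢ) = Dirichlet(20, 10, 12).
For a Dirichlet(a₁,…,a_K) with all aᵢ > 1, the mode has j-th component (aⱼ − 1)/(Σaᵢ − K).
Here Σaᵢ = 42 and K = 3, so p_2 = (10 − 1)/(42 − 3) = 9/39 ≈ 0.2308.

MAP estimate: 0.2308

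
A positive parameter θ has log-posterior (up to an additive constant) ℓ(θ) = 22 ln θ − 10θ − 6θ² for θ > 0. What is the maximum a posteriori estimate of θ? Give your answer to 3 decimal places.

θ̂_MAP = 1.000

ℓ'(θ) = 22/θ − 10 − 12θ. Setting this to zero and multiplying by θ: 12θ² + 10θ − 22 = 0.
θ = (−10 + √(10² + 4·12·22)) / (2·12) = (−10 + √1156) / 24 = (−10 + 34)/24 = 1.
ℓ''(θ) = −22/θ² − 12 < 0, confirming a maximum.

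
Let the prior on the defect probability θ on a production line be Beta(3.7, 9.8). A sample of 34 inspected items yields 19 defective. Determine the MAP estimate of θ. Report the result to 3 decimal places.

θ̂_MAP = 0.477

Prior: Beta(3.7, 9.8).
Data: 19 successes in 34 trials. The binomial likelihood contributes θ^19(1−θ)^15, so the posterior is Beta(3.7+19, 9.8+15) = Beta(22.7, 24.8).
For Beta(a, b) with a, b > 1 the mode is (a−1)/(a+b−2) = 21.7/45.5 ≈ 0.477.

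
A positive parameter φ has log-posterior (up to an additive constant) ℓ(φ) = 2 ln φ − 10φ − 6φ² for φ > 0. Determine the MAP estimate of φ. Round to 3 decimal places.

φ̂_MAP = 0.167

ℓ'(φ) = 2/φ − 10 − 12φ. Setting this to zero and multiplying by φ: 12φ² + 10φ − 2 = 0.
φ = (−10 + √(10² + 4·12·2)) / (2·12) = (−10 + √196) / 24 = (−10 + 14)/24 = 1/6.
ℓ''(φ) = −2/φ² − 12 < 0, confirming a maximum.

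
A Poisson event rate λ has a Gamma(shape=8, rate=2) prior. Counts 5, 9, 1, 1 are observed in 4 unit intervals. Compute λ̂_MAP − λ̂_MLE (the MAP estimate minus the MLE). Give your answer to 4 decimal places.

Σxᵢ = 16. Posterior is Gamma(24, 6); MAP = (24−1)/6 = 23/6 ≈ 3.83333.
MLE = x̄ = 16/4 ≈ 4.00000.
Difference = 23/6 − 16/4 = -1/6 ≈ -0.1667.

MAP − MLE = -0.1667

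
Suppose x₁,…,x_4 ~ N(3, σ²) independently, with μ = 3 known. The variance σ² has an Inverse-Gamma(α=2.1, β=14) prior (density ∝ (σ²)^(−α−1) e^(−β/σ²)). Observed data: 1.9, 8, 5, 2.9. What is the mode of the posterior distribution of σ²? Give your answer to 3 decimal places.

Sum of squared deviations about the known mean: SS = (1.9−3)² + (8−3)² + (5−3)² + (2.9−3)² = 30.22.
The Normal likelihood contributes (σ²)^(−n/2) exp(−SS/(2σ²)), so the posterior is Inverse-Gamma(α + n/2, β + SS/2) = Inverse-Gamma(4.1, 29.11).
The mode of Inverse-Gamma(a, b) is b/(a+1) = 29.11/5.1 ≈ 5.708.

σ̂²_MAP = 5.708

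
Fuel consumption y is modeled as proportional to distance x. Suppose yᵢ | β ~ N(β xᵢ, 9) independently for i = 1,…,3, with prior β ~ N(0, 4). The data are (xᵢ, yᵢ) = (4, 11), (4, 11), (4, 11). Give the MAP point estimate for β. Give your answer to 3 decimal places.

log p(β | y) = −Σ(yᵢ − βxᵢ)²/(2·9) − β²/(2·4) + const.
Setting the derivative to zero: Σxᵢ(yᵢ − βxᵢ)/9 − β/4 = 0, so β = Σxᵢyᵢ / (Σxᵢ² + σ²/τ²).
Σxᵢyᵢ = 4·11 + 4·11 + 4·11 = 132; Σxᵢ² = 48; σ²/τ² = 2.25.
β̂_MAP = 132 / (48 + 2.25) = 132/50.25 ≈ 2.627.

β̂_MAP = 2.627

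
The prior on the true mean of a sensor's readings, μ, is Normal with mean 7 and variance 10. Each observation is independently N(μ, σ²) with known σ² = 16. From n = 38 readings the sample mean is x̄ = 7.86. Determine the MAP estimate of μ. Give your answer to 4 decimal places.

n = 38, x̄ = 7.86.
For a Normal prior and Normal likelihood with known variance, the posterior is Normal; its mode equals its mean, the precision-weighted average.
Prior precision 1/σ₀² = 1/10 = 0.1; data precision n/σ² = 38/16 = 2.375.
μ̂ = (0.1·7 + 2.375·7.86) / (0.1 + 2.375) = 19.3675/2.475 = 7747/990 ≈ 7.8253.

μ̂_MAP = 7.8253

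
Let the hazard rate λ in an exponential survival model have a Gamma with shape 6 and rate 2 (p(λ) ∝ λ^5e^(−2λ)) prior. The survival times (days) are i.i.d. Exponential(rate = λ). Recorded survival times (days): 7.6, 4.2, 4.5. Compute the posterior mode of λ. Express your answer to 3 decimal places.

λ̂_MAP = 0.437

The Exponential(rate=λ) likelihood is ∝ λ^n e^(−λΣtᵢ). Here n = 3 and Σtᵢ = 7.6 + 4.2 + 4.5 = 16.3.
Posterior ∝ λ^5e^(−2λ) · λ^3e^(−16.3λ) = λ^8e^(−18.3λ), i.e. Gamma(9, 18.3).
Mode = (a−1)/b = 8/18.3 ≈ 0.437.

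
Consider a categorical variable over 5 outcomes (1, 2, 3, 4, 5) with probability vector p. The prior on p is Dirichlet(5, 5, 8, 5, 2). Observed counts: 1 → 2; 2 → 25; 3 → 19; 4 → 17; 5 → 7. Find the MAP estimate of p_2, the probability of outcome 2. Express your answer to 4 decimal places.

The posterior is Dirichlet(αᵢ + nᵢ) = Dirichlet(7, 30, 27, 22, 9).
For a Dirichlet(a₁,…,a_K) with all aᵢ > 1, the mode has j-th component (aⱼ − 1)/(Σaᵢ − K).
Here Σaᵢ = 95 and K = 5, so p_2 = (30 − 1)/(95 − 5) = 29/90 ≈ 0.3222.

MAP estimate: 0.3222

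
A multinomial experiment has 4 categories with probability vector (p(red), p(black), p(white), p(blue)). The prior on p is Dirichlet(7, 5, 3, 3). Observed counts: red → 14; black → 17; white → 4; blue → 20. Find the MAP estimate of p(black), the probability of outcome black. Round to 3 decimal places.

The posterior is Dirichlet(αᵢ + nᵢ) = Dirichlet(21, 22, 7, 23).
For a Dirichlet(a₁,…,a_K) with all aᵢ > 1, the mode has j-th component (aⱼ − 1)/(Σaᵢ − K).
Here Σaᵢ = 73 and K = 4, so p(black) = (22 − 1)/(73 − 4) = 21/69 ≈ 0.304.

MAP estimate of p(black) = 0.304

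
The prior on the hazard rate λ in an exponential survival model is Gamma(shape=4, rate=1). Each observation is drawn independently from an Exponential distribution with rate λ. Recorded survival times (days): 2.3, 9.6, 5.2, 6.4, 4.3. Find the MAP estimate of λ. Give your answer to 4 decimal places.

λ̂_MAP = 0.2778

The Exponential(rate=λ) likelihood is ∝ λ^n e^(−λΣtᵢ). Here n = 5 and Σtᵢ = 2.3 + 9.6 + 5.2 + 6.4 + 4.3 = 27.8.
Posterior ∝ λ^3e^(−1λ) · λ^5e^(−27.8λ) = λ^8e^(−28.8λ), i.e. Gamma(9, 28.8).
Mode = (a−1)/b = 8/28.8 ≈ 0.2778.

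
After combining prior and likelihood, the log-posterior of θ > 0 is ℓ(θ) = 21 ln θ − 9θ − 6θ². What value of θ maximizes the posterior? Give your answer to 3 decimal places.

ℓ'(θ) = 21/θ − 9 − 12θ. Setting this to zero and multiplying by θ: 12θ² + 9θ − 21 = 0.
θ = (−9 + √(9² + 4·12·21)) / (2·12) = (−9 + √1089) / 24 = (−9 + 33)/24 = 1.
ℓ''(θ) = −21/θ² − 12 < 0, confirming a maximum.

θ̂_MAP = 1.000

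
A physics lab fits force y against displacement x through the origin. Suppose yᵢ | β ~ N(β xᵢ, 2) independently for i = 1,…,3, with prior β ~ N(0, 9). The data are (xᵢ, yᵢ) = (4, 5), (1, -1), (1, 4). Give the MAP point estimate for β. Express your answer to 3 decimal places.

log p(β | y) = −Σ(yᵢ − βxᵢ)²/(2·2) − β²/(2·9) + const.
Setting the derivative to zero: Σxᵢ(yᵢ − βxᵢ)/2 − β/9 = 0, so β = Σxᵢyᵢ / (Σxᵢ² + σ²/τ²).
Σxᵢyᵢ = 4·5 + 1·(-1) + 1·4 = 23; Σxᵢ² = 18; σ²/τ² = 2/9.
β̂_MAP = 23 / (18 + 2/9) = 23/(164/9) = 207/164 ≈ 1.262.

β̂_MAP = 1.262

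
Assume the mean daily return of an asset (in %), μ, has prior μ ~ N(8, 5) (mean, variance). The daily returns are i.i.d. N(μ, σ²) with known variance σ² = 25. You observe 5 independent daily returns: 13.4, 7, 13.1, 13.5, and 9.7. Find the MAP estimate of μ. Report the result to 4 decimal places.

n = 5; x̄ = (13.4 + 7 + 13.1 + 13.5 + 9.7)/5 = 56.7/5 = 11.34.
For a Normal prior and Normal likelihood with known variance, the posterior is Normal; its mode equals its mean, the precision-weighted average.
Prior precision 1/σ₀² = 1/5 = 0.2; data precision n/σ² = 5/25 = 0.2.
μ̂ = (0.2·8 + 0.2·11.34) / (0.2 + 0.2) = 3.868/0.4 = 9.6700.

μ̂_MAP = 9.6700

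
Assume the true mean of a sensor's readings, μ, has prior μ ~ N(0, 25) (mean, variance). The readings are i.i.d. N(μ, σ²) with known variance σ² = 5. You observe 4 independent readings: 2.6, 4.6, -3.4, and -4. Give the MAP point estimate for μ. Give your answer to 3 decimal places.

n = 4; x̄ = (2.6 + 4.6 + (-3.4) + (-4))/4 = -0.2/4 = -0.05.
For a Normal prior and Normal likelihood with known variance, the posterior is Normal; its mode equals its mean, the precision-weighted average.
Prior precision 1/σ₀² = 1/25 = 0.04; data precision n/σ² = 4/5 = 0.8.
μ̂ = (0.04·0 + 0.8·(-0.05)) / (0.04 + 0.8) = (-0.04)/0.84 = -1/21 ≈ -0.048.

μ̂_MAP = -0.048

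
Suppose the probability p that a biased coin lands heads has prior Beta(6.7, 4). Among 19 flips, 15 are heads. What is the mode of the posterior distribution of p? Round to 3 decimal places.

p̂_MAP = 0.747

Prior: Beta(6.7, 4).
Data: 15 successes in 19 trials. The binomial likelihood contributes p^15(1−p)^4, so the posterior is Beta(6.7+15, 4+4) = Beta(21.7, 8).
For Beta(a, b) with a, b > 1 the mode is (a−1)/(a+b−2) = 20.7/27.7 ≈ 0.747.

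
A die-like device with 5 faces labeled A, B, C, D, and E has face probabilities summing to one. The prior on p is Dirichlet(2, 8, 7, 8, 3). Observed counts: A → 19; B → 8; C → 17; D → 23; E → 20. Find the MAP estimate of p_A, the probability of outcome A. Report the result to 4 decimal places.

MAP estimate of p_A = 0.1818

The posterior is Dirichlet(αᵢ + nᵢ) = Dirichlet(21, 16, 24, 31, 23).
For a Dirichlet(a₁,…,a_K) with all aᵢ > 1, the mode has j-th component (aⱼ − 1)/(Σaᵢ − K).
Here Σaᵢ = 115 and K = 5, so p_A = (21 − 1)/(115 − 5) = 20/110 ≈ 0.1818.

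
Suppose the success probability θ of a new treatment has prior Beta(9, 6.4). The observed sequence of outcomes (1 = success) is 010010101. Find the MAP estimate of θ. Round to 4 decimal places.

Prior: Beta(9, 6.4).
Data: 4 successes in 9 trials (from the sequence). The binomial likelihood contributes θ^4(1−θ)^5, so the posterior is Beta(9+4, 6.4+5) = Beta(13, 11.4).
For Beta(a, b) with a, b > 1 the mode is (a−1)/(a+b−2) = 12/22.4 ≈ 0.5357.

θ̂_MAP = 0.5357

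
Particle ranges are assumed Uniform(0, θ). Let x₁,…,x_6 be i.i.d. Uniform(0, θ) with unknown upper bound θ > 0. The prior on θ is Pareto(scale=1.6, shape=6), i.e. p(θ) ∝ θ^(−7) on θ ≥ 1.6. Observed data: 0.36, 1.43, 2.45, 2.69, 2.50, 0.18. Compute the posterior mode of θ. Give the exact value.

θ̂_MAP = 2.69

The Uniform(0, θ) likelihood is θ^(−n) for θ ≥ max(xᵢ), zero otherwise. Here max(xᵢ) = 2.69.
Posterior ∝ θ^(−7) · θ^(−6) = θ^(−13) on θ ≥ max(1.6, 2.69) = 2.69.
This density is strictly decreasing in θ, so the posterior mode lies at the lower boundary of the support.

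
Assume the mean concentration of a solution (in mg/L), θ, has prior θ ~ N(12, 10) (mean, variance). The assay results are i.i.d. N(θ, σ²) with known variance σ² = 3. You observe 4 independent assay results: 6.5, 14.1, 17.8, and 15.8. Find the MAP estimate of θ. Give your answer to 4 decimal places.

θ̂_MAP = 13.4419

n = 4; x̄ = (6.5 + 14.1 + 17.8 + 15.8)/4 = 54.2/4 = 13.55.
For a Normal prior and Normal likelihood with known variance, the posterior is Normal; its mode equals its mean, the precision-weighted average.
Prior precision 1/σ₀² = 1/10 = 0.1; data precision n/σ² = 4/3.
θ̂ = (0.1·12 + (4/3)·13.55) / (0.1 + 4/3) = (289/15)/(43/30) = 578/43 ≈ 13.4419.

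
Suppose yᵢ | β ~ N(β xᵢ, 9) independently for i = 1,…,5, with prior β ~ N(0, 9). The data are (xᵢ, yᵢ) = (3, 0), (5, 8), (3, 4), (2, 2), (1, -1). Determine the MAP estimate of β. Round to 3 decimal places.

log p(β | y) = −Σ(yᵢ − βxᵢ)²/(2·9) − β²/(2·9) + const.
Setting the derivative to zero: Σxᵢ(yᵢ − βxᵢ)/9 − β/9 = 0, so β = Σxᵢyᵢ / (Σxᵢ² + σ²/τ²).
Σxᵢyᵢ = 3·0 + 5·8 + 3·4 + 2·2 + 1·(-1) = 55; Σxᵢ² = 48; σ²/τ² = 1.
β̂_MAP = 55 / (48 + 1) = 55/49 ≈ 1.122.

β̂_MAP = 1.122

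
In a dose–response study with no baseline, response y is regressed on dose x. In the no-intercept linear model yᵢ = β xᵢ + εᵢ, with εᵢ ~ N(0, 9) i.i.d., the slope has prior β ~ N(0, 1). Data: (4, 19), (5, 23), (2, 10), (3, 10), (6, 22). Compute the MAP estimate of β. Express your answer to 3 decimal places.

log p(β | y) = −Σ(yᵢ − βxᵢ)²/(2·9) − β²/(2·1) + const.
Setting the derivative to zero: Σxᵢ(yᵢ − βxᵢ)/9 − β/1 = 0, so β = Σxᵢyᵢ / (Σxᵢ² + σ²/τ²).
Σxᵢyᵢ = 4·19 + 5·23 + 2·10 + 3·10 + 6·22 = 373; Σxᵢ² = 90; σ²/τ² = 9.
β̂_MAP = 373 / (90 + 9) = 373/99 ≈ 3.768.

β̂_MAP = 3.768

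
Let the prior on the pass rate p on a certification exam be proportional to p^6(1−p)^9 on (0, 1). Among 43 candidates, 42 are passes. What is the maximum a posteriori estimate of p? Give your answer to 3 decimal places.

The prior density ∝ p^6(1−p)^9 is the kernel of Beta(7, 10).
Data: 42 successes in 43 trials. The binomial likelihood contributes p^42(1−p)^1, so the posterior is Beta(7+42, 10+1) = Beta(49, 11).
For Beta(a, b) with a, b > 1 the mode is (a−1)/(a+b−2) = 48/58 ≈ 0.828.

p̂_MAP = 0.828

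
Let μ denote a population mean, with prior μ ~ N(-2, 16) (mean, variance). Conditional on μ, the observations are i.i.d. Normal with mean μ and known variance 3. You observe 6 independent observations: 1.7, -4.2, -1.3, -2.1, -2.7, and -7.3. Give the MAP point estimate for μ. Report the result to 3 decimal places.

μ̂_MAP = -2.630

n = 6; x̄ = (1.7 + (-4.2) + (-1.3) + (-2.1) + (-2.7) + (-7.3))/6 = -15.9/6 = -2.65.
For a Normal prior and Normal likelihood with known variance, the posterior is Normal; its mode equals its mean, the precision-weighted average.
Prior precision 1/σ₀² = 1/16 = 0.0625; data precision n/σ² = 6/3 = 2.
μ̂ = (0.0625·(-2) + 2·(-2.65)) / (0.0625 + 2) = (-5.425)/2.0625 = -434/165 ≈ -2.630.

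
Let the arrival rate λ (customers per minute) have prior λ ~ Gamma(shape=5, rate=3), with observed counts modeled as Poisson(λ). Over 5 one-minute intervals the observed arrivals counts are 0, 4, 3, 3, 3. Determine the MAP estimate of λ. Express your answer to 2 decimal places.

λ̂_MAP = 2.13

Σxᵢ = 0+4+3+3+3 = 13, with n = 5.
Posterior ∝ λ^4e^(−3λ) · λ^13e^(−5λ) = λ^17e^(−8λ), i.e. Gamma(shape=18, rate=8).
The mode of a Gamma(a, b) with a ≥ 1 (shape–rate) is (a−1)/b = 17/8 ≈ 2.13.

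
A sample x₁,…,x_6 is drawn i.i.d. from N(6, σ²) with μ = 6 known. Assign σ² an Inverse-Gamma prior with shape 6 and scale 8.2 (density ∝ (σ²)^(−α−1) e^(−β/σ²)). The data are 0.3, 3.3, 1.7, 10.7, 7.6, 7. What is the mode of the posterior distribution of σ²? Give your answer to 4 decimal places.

σ̂²_MAP = 5.0160

Sum of squared deviations about the known mean: SS = (0.3−6)² + (3.3−6)² + (1.7−6)² + (10.7−6)² + (7.6−6)² + (7−6)² = 83.92.
The Normal likelihood contributes (σ²)^(−n/2) exp(−SS/(2σ²)), so the posterior is Inverse-Gamma(α + n/2, β + SS/2) = Inverse-Gamma(9, 50.16).
The mode of Inverse-Gamma(a, b) is b/(a+1) = 50.16/10 ≈ 5.0160.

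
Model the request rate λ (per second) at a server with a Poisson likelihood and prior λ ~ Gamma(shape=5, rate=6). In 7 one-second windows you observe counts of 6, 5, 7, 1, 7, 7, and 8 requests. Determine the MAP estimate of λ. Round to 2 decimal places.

λ̂_MAP = 3.46

Σxᵢ = 6+5+7+1+7+7+8 = 41, with n = 7.
Posterior ∝ λ^4e^(−6λ) · λ^41e^(−7λ) = λ^45e^(−13λ), i.e. Gamma(shape=46, rate=13).
The mode of a Gamma(a, b) with a ≥ 1 (shape–rate) is (a−1)/b = 45/13 ≈ 3.46.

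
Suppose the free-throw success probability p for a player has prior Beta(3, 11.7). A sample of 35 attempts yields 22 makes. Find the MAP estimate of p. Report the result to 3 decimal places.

Prior: Beta(3, 11.7).
Data: 22 successes in 35 trials. The binomial likelihood contributes p^22(1−p)^13, so the posterior is Beta(3+22, 11.7+13) = Beta(25, 24.7).
For Beta(a, b) with a, b > 1 the mode is (a−1)/(a+b−2) = 24/47.7 ≈ 0.503.

p̂_MAP = 0.503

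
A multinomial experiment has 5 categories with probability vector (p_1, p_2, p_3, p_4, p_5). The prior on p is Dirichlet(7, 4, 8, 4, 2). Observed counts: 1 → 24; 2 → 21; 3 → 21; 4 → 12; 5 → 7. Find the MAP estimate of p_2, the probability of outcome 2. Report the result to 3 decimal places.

The posterior is Dirichlet(αᵢ + nᵢ) = Dirichlet(31, 25, 29, 16, 9).
For a Dirichlet(a₁,…,a_K) with all aᵢ > 1, the mode has j-th component (aⱼ − 1)/(Σaᵢ − K).
Here Σaᵢ = 110 and K = 5, so p_2 = (25 − 1)/(110 − 5) = 24/105 ≈ 0.229.

MAP estimate: 0.229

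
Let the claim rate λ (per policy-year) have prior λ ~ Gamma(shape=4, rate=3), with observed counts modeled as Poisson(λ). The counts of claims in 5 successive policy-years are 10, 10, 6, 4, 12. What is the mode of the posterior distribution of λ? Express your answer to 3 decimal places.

λ̂_MAP = 5.625

Σxᵢ = 10+10+6+4+12 = 42, with n = 5.
Posterior ∝ λ^3e^(−3λ) · λ^42e^(−5λ) = λ^45e^(−8λ), i.e. Gamma(shape=46, rate=8).
The mode of a Gamma(a, b) with a ≥ 1 (shape–rate) is (a−1)/b = 45/8 ≈ 5.625.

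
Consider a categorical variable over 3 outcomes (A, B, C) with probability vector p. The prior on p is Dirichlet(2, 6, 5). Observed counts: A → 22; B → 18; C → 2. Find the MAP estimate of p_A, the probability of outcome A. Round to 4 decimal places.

The posterior is Dirichlet(αᵢ + nᵢ) = Dirichlet(24, 24, 7).
For a Dirichlet(a₁,…,a_K) with all aᵢ > 1, the mode has j-th component (aⱼ − 1)/(Σaᵢ − K).
Here Σaᵢ = 55 and K = 3, so p_A = (24 − 1)/(55 − 3) = 23/52 ≈ 0.4423.

MAP estimate of p_A = 0.4423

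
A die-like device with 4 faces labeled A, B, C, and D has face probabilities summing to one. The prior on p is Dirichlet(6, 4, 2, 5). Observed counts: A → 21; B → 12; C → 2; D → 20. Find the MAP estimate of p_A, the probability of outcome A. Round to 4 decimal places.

MAP estimate of p_A = 0.3824

The posterior is Dirichlet(αᵢ + nᵢ) = Dirichlet(27, 16, 4, 25).
For a Dirichlet(a₁,…,a_K) with all aᵢ > 1, the mode has j-th component (aⱼ − 1)/(Σaᵢ − K).
Here Σaᵢ = 72 and K = 4, so p_A = (27 − 1)/(72 − 4) = 26/68 ≈ 0.3824.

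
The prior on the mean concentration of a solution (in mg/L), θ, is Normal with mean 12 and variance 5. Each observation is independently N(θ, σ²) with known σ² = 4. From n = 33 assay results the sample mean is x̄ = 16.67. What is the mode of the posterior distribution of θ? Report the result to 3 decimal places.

θ̂_MAP = 16.559

n = 33, x̄ = 16.67.
For a Normal prior and Normal likelihood with known variance, the posterior is Normal; its mode equals its mean, the precision-weighted average.
Prior precision 1/σ₀² = 1/5 = 0.2; data precision n/σ² = 33/4 = 8.25.
θ̂ = (0.2·12 + 8.25·16.67) / (0.2 + 8.25) = 139.9275/8.45 = 55971/3380 ≈ 16.559.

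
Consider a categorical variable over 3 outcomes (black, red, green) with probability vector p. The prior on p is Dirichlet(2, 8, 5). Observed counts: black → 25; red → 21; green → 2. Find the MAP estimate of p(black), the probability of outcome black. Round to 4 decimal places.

The posterior is Dirichlet(αᵢ + nᵢ) = Dirichlet(27, 29, 7).
For a Dirichlet(a₁,…,a_K) with all aᵢ > 1, the mode has j-th component (aⱼ − 1)/(Σaᵢ − K).
Here Σaᵢ = 63 and K = 3, so p(black) = (27 − 1)/(63 − 3) = 26/60 ≈ 0.4333.

MAP estimate of p(black) = 0.4333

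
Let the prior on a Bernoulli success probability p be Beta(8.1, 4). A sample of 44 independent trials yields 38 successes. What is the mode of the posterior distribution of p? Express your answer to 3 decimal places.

Prior: Beta(8.1, 4).
Data: 38 successes in 44 trials. The binomial likelihood contributes p^38(1−p)^6, so the posterior is Beta(8.1+38, 4+6) = Beta(46.1, 10).
For Beta(a, b) with a, b > 1 the mode is (a−1)/(a+b−2) = 45.1/54.1 ≈ 0.834.

p̂_MAP = 0.834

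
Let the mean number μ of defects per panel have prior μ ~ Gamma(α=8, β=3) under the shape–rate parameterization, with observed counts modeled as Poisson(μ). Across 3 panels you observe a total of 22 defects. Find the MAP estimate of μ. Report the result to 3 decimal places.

μ̂_MAP = 4.833

Σxᵢ = 22, n = 3.
Posterior ∝ μ^7e^(−3μ) · μ^22e^(−3μ) = μ^29e^(−6μ), i.e. Gamma(shape=30, rate=6).
The mode of a Gamma(a, b) with a ≥ 1 (shape–rate) is (a−1)/b = 29/6 ≈ 4.833.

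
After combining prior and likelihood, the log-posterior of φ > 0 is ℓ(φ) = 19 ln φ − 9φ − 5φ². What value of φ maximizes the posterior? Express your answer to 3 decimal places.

φ̂_MAP = 1.000

ℓ'(φ) = 19/φ − 9 − 10φ. Setting this to zero and multiplying by φ: 10φ² + 9φ − 19 = 0.
φ = (−9 + √(9² + 4·10·19)) / (2·10) = (−9 + √841) / 20 = (−9 + 29)/20 = 1.
ℓ''(φ) = −19/φ² − 10 < 0, confirming a maximum.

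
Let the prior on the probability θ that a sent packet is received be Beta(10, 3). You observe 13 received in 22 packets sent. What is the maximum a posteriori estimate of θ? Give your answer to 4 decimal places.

Prior: Beta(10, 3).
Data: 13 successes in 22 trials. The binomial likelihood contributes θ^13(1−θ)^9, so the posterior is Beta(10+13, 3+9) = Beta(23, 12).
For Beta(a, b) with a, b > 1 the mode is (a−1)/(a+b−2) = 22/33 ≈ 0.6667.

θ̂_MAP = 0.6667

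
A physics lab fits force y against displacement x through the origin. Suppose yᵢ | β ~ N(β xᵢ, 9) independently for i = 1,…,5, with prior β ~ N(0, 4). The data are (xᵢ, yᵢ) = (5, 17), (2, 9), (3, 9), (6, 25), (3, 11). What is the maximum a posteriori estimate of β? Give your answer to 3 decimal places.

log p(β | y) = −Σ(yᵢ − βxᵢ)²/(2·9) − β²/(2·4) + const.
Setting the derivative to zero: Σxᵢ(yᵢ − βxᵢ)/9 − β/4 = 0, so β = Σxᵢyᵢ / (Σxᵢ² + σ²/τ²).
Σxᵢyᵢ = 5·17 + 2·9 + 3·9 + 6·25 + 3·11 = 313; Σxᵢ² = 83; σ²/τ² = 2.25.
β̂_MAP = 313 / (83 + 2.25) = 313/85.25 ≈ 3.672.

β̂_MAP = 3.672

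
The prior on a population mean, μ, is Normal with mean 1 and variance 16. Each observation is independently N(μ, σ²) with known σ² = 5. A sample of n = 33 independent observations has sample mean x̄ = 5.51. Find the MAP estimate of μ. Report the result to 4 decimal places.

n = 33, x̄ = 5.51.
For a Normal prior and Normal likelihood with known variance, the posterior is Normal; its mode equals its mean, the precision-weighted average.
Prior precision 1/σ₀² = 1/16 = 0.0625; data precision n/σ² = 33/5 = 6.6.
μ̂ = (0.0625·1 + 6.6·5.51) / (0.0625 + 6.6) = 36.4285/6.6625 = 1777/325 ≈ 5.4677.

μ̂_MAP = 5.4677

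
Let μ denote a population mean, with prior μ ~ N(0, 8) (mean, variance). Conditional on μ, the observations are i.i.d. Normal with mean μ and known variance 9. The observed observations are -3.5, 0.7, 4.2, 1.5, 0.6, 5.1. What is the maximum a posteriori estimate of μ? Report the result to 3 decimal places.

μ̂_MAP = 1.207

n = 6; x̄ = ((-3.5) + 0.7 + 4.2 + 1.5 + 0.6 + 5.1)/6 = 8.6/6 = 43/30 ≈ 1.4333.
For a Normal prior and Normal likelihood with known variance, the posterior is Normal; its mode equals its mean, the precision-weighted average.
Prior precision 1/σ₀² = 1/8 = 0.125; data precision n/σ² = 6/9 = 2/3.
μ̂ = (0.125·0 + (2/3)·(43/30)) / (0.125 + 2/3) = (43/45)/(19/24) = 344/285 ≈ 1.207.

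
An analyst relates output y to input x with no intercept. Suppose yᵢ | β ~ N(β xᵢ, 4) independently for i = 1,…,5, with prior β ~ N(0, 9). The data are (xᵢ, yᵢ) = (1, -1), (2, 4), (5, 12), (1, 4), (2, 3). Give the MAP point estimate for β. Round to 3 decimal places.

log p(β | y) = −Σ(yᵢ − βxᵢ)²/(2·4) − β²/(2·9) + const.
Setting the derivative to zero: Σxᵢ(yᵢ − βxᵢ)/4 − β/9 = 0, so β = Σxᵢyᵢ / (Σxᵢ² + σ²/τ²).
Σxᵢyᵢ = 1·(-1) + 2·4 + 5·12 + 1·4 + 2·3 = 77; Σxᵢ² = 35; σ²/τ² = 4/9.
β̂_MAP = 77 / (35 + 4/9) = 77/(319/9) = 63/29 ≈ 2.172.

β̂_MAP = 2.172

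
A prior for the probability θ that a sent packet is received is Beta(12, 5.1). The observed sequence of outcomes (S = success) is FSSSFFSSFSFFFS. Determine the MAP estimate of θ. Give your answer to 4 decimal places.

Prior: Beta(12, 5.1).
Data: 7 successes in 14 trials (from the sequence). The binomial likelihood contributes θ^7(1−θ)^7, so the posterior is Beta(12+7, 5.1+7) = Beta(19, 12.1).
For Beta(a, b) with a, b > 1 the mode is (a−1)/(a+b−2) = 18/29.1 ≈ 0.6186.

θ̂_MAP = 0.6186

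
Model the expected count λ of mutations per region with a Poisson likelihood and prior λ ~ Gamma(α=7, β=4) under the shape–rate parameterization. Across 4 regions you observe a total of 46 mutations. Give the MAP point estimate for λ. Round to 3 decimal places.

Σxᵢ = 46, n = 4.
Posterior ∝ λ^6e^(−4λ) · λ^46e^(−4λ) = λ^52e^(−8λ), i.e. Gamma(shape=53, rate=8).
The mode of a Gamma(a, b) with a ≥ 1 (shape–rate) is (a−1)/b = 52/8 ≈ 6.500.

λ̂_MAP = 6.500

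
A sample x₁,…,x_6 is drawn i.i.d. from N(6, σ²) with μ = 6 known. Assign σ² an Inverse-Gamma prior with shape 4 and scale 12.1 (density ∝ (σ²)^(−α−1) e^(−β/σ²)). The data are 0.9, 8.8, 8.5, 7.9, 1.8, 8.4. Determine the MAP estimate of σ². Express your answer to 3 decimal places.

Sum of squared deviations about the known mean: SS = (0.9−6)² + (8.8−6)² + (8.5−6)² + (7.9−6)² + (1.8−6)² + (8.4−6)² = 67.11.
The Normal likelihood contributes (σ²)^(−n/2) exp(−SS/(2σ²)), so the posterior is Inverse-Gamma(α + n/2, β + SS/2) = Inverse-Gamma(7, 45.655).
The mode of Inverse-Gamma(a, b) is b/(a+1) = 45.655/8 ≈ 5.707.

σ̂²_MAP = 5.707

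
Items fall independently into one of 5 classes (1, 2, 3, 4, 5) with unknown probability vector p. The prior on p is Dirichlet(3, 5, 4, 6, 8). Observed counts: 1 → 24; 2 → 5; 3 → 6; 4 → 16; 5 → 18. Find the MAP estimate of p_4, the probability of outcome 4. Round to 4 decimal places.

The posterior is Dirichlet(αᵢ + nᵢ) = Dirichlet(27, 10, 10, 22, 26).
For a Dirichlet(a₁,…,a_K) with all aᵢ > 1, the mode has j-th component (aⱼ − 1)/(Σaᵢ − K).
Here Σaᵢ = 95 and K = 5, so p_4 = (22 − 1)/(95 − 5) = 21/90 ≈ 0.2333.

MAP estimate: 0.2333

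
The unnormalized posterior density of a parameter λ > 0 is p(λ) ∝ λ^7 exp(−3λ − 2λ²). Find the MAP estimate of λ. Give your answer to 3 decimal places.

λ̂_MAP = 1.000

ℓ'(λ) = 7/λ − 3 − 4λ. Setting this to zero and multiplying by λ: 4λ² + 3λ − 7 = 0.
λ = (−3 + √(3² + 4·4·7)) / (2·4) = (−3 + √121) / 8 = (−3 + 11)/8 = 1.
ℓ''(λ) = −7/λ² − 4 < 0, confirming a maximum.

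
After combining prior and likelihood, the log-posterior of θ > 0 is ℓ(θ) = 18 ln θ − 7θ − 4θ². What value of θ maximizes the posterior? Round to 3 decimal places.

ℓ'(θ) = 18/θ − 7 − 8θ. Setting this to zero and multiplying by θ: 8θ² + 7θ − 18 = 0.
θ = (−7 + √(7² + 4·8·18)) / (2·8) = (−7 + √625) / 16 = (−7 + 25)/16 = 9/8.
ℓ''(θ) = −18/θ² − 8 < 0, confirming a maximum.

θ̂_MAP = 1.125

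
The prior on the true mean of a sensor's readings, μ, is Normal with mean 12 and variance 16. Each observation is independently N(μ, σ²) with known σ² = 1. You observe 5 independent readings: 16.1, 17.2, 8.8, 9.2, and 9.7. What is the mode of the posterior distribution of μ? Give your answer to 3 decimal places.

n = 5; x̄ = (16.1 + 17.2 + 8.8 + 9.2 + 9.7)/5 = 61/5 = 12.2.
For a Normal prior and Normal likelihood with known variance, the posterior is Normal; its mode equals its mean, the precision-weighted average.
Prior precision 1/σ₀² = 1/16 = 0.0625; data precision n/σ² = 5/1 = 5.
μ̂ = (0.0625·12 + 5·12.2) / (0.0625 + 5) = 61.75/5.0625 = 988/81 ≈ 12.198.

μ̂_MAP = 12.198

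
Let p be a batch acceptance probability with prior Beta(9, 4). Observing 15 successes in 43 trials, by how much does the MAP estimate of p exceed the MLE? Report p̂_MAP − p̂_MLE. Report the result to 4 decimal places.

MAP − MLE = 0.0771

Posterior is Beta(24, 32); MAP = (24−1)/(56−2) = 23/54 ≈ 0.42593.
MLE ignores the prior: p̂_MLE = k/n = 15/43 ≈ 0.34884.
Difference = 23/54 − 15/43 = 179/2322 ≈ 0.0771.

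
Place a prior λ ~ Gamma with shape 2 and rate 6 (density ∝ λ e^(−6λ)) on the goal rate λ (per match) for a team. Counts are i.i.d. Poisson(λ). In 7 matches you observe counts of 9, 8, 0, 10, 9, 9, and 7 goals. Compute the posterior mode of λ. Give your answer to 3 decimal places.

Σxᵢ = 9+8+0+10+9+9+7 = 52, with n = 7.
Posterior ∝ λe^(−6λ) · λ^52e^(−7λ) = λ^53e^(−13λ), i.e. Gamma(shape=54, rate=13).
The mode of a Gamma(a, b) with a ≥ 1 (shape–rate) is (a−1)/b = 53/13 ≈ 4.077.

λ̂_MAP = 4.077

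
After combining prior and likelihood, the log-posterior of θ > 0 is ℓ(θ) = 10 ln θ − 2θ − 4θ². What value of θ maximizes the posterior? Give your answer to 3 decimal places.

θ̂_MAP = 1.000

ℓ'(θ) = 10/θ − 2 − 8θ. Setting this to zero and multiplying by θ: 8θ² + 2θ − 10 = 0.
θ = (−2 + √(2² + 4·8·10)) / (2·8) = (−2 + √324) / 16 = (−2 + 18)/16 = 1.
ℓ''(θ) = −10/θ² − 8 < 0, confirming a maximum.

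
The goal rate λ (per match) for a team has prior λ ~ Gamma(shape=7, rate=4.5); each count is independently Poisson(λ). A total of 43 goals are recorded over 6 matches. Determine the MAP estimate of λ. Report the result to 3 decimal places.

λ̂_MAP = 4.667

Σxᵢ = 43, n = 6.
Posterior ∝ λ^6e^(−4.5λ) · λ^43e^(−6λ) = λ^49e^(−10.5λ), i.e. Gamma(shape=50, rate=10.5).
The mode of a Gamma(a, b) with a ≥ 1 (shape–rate) is (a−1)/b = 49/10.5 ≈ 4.667.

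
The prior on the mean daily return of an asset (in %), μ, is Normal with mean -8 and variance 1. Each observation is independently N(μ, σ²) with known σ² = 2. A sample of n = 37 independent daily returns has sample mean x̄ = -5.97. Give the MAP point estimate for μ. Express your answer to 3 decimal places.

μ̂_MAP = -6.074

n = 37, x̄ = -5.97.
For a Normal prior and Normal likelihood with known variance, the posterior is Normal; its mode equals its mean, the precision-weighted average.
Prior precision 1/σ₀² = 1/1 = 1; data precision n/σ² = 37/2 = 18.5.
μ̂ = (1·(-8) + 18.5·(-5.97)) / (1 + 18.5) = (-118.445)/19.5 = -23689/3900 ≈ -6.074.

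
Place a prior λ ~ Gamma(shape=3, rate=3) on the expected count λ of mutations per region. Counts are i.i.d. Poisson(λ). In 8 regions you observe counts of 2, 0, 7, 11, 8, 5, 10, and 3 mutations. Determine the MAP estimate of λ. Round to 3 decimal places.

Σxᵢ = 2+0+7+11+8+5+10+3 = 46, with n = 8.
Posterior ∝ λ^2e^(−3λ) · λ^46e^(−8λ) = λ^48e^(−11λ), i.e. Gamma(shape=49, rate=11).
The mode of a Gamma(a, b) with a ≥ 1 (shape–rate) is (a−1)/b = 48/11 ≈ 4.364.

λ̂_MAP = 4.364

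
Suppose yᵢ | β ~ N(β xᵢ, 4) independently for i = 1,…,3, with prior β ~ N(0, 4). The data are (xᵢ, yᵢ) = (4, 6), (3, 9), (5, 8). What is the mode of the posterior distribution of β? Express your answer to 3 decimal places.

log p(β | y) = −Σ(yᵢ − βxᵢ)²/(2·4) − β²/(2·4) + const.
Setting the derivative to zero: Σxᵢ(yᵢ − βxᵢ)/4 − β/4 = 0, so β = Σxᵢyᵢ / (Σxᵢ² + σ²/τ²).
Σxᵢyᵢ = 4·6 + 3·9 + 5·8 = 91; Σxᵢ² = 50; σ²/τ² = 1.
β̂_MAP = 91 / (50 + 1) = 91/51 ≈ 1.784.

β̂_MAP = 1.784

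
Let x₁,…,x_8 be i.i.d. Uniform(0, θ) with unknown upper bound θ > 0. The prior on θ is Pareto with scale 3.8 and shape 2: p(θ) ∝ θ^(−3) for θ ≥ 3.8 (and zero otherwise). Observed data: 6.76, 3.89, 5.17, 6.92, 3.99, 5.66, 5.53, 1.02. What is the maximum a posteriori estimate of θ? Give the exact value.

The Uniform(0, θ) likelihood is θ^(−n) for θ ≥ max(xᵢ), zero otherwise. Here max(xᵢ) = 6.92.
Posterior ∝ θ^(−3) · θ^(−8) = θ^(−11) on θ ≥ max(3.8, 6.92) = 6.92.
This density is strictly decreasing in θ, so the posterior mode lies at the lower boundary of the support.

θ̂_MAP = 6.92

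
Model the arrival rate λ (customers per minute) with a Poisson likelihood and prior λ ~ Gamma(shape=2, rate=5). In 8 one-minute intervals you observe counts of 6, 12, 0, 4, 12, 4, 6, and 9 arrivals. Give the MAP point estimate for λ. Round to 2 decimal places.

λ̂_MAP = 4.15

Σxᵢ = 6+12+0+4+12+4+6+9 = 53, with n = 8.
Posterior ∝ λe^(−5λ) · λ^53e^(−8λ) = λ^54e^(−13λ), i.e. Gamma(shape=55, rate=13).
The mode of a Gamma(a, b) with a ≥ 1 (shape–rate) is (a−1)/b = 54/13 ≈ 4.15.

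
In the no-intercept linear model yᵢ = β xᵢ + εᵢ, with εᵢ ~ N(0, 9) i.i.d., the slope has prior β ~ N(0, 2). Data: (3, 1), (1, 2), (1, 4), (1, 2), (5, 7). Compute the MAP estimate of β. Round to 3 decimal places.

β̂_MAP = 1.108

log p(β | y) = −Σ(yᵢ − βxᵢ)²/(2·9) − β²/(2·2) + const.
Setting the derivative to zero: Σxᵢ(yᵢ − βxᵢ)/9 − β/2 = 0, so β = Σxᵢyᵢ / (Σxᵢ² + σ²/τ²).
Σxᵢyᵢ = 3·1 + 1·2 + 1·4 + 1·2 + 5·7 = 46; Σxᵢ² = 37; σ²/τ² = 4.5.
β̂_MAP = 46 / (37 + 4.5) = 46/41.5 ≈ 1.108.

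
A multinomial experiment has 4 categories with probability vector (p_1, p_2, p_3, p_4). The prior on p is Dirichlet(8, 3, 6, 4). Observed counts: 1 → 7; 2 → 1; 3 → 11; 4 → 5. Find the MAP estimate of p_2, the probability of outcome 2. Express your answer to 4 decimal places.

The posterior is Dirichlet(αᵢ + nᵢ) = Dirichlet(15, 4, 17, 9).
For a Dirichlet(a₁,…,a_K) with all aᵢ > 1, the mode has j-th component (aⱼ − 1)/(Σaᵢ − K).
Here Σaᵢ = 45 and K = 4, so p_2 = (4 − 1)/(45 − 4) = 3/41 ≈ 0.0732.

MAP estimate: 0.0732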